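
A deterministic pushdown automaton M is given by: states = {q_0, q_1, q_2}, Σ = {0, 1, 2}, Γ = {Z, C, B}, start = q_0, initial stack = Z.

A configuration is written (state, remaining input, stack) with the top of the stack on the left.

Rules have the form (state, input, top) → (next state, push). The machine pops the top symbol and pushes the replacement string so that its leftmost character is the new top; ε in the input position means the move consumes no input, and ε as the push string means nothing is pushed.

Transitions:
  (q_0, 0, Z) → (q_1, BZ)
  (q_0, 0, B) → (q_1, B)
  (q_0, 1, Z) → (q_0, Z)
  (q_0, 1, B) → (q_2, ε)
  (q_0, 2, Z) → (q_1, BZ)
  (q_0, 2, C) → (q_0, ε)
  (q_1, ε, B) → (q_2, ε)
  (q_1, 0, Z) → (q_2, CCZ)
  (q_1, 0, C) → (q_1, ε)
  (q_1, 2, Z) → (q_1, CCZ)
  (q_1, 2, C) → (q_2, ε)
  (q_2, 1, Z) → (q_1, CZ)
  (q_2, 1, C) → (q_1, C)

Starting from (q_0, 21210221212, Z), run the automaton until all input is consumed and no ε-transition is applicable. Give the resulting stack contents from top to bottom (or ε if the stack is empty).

Z

(q_0, 21210221212, Z)
  read 2, top Z: go to q_1, push BZ → (q_1, 1210221212, BZ)
  ε-move, top B: go to q_2, push ε → (q_2, 1210221212, Z)
  read 1, top Z: go to q_1, push CZ → (q_1, 210221212, CZ)
  read 2, top C: go to q_2, push ε → (q_2, 10221212, Z)
  read 1, top Z: go to q_1, push CZ → (q_1, 0221212, CZ)
  read 0, top C: go to q_1, push ε → (q_1, 221212, Z)
  read 2, top Z: go to q_1, push CCZ → (q_1, 21212, CCZ)
  read 2, top C: go to q_2, push ε → (q_2, 1212, CZ)
  read 1, top C: go to q_1, push C → (q_1, 212, CZ)
  read 2, top C: go to q_2, push ε → (q_2, 12, Z)
  read 1, top Z: go to q_1, push CZ → (q_1, 2, CZ)
  read 2, top C: go to q_2, push ε → (q_2, ε, Z)
All input consumed in state q_2 with stack Z.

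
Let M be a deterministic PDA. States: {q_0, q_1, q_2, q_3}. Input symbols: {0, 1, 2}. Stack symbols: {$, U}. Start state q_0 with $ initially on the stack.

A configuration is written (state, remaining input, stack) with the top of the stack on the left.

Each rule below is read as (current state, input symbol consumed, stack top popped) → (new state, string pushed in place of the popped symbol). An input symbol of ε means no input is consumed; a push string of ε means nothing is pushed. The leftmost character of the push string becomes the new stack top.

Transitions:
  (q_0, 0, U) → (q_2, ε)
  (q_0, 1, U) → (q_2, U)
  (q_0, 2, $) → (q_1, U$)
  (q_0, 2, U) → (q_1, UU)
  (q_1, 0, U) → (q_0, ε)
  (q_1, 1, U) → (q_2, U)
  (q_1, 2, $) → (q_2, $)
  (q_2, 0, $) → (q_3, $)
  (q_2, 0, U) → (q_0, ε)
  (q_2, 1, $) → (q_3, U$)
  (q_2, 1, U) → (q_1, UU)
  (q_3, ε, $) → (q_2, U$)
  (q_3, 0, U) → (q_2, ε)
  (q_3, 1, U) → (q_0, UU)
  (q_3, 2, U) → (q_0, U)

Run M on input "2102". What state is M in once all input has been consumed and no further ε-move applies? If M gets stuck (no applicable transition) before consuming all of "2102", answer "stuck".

q_1

(q_0, 2102, $) ⊢ (q_1, 102, U$) ⊢ (q_2, 02, U$) ⊢ (q_0, 2, $) ⊢ (q_1, ε, U$)
All input consumed; M is in state q_1.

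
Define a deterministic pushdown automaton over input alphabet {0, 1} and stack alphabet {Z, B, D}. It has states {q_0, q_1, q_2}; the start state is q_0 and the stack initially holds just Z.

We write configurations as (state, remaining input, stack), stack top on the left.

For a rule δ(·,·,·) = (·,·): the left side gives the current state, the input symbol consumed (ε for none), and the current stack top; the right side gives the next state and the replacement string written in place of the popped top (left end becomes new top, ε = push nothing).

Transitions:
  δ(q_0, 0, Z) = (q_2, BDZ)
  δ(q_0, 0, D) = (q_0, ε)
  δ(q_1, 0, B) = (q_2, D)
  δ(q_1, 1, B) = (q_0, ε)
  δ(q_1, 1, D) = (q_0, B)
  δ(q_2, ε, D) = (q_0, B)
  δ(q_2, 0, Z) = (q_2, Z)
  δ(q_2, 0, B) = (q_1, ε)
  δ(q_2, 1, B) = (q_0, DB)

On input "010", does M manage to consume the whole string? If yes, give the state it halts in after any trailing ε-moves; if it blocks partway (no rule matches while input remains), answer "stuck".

q_0

(q_0, 010, Z)
  read 0, top Z: go to q_2, push BDZ → (q_2, 10, BDZ)
  read 1, top B: go to q_0, push DB → (q_0, 0, DBDZ)
  read 0, top D: go to q_0, push ε → (q_0, ε, BDZ)
All input consumed; M is in state q_0.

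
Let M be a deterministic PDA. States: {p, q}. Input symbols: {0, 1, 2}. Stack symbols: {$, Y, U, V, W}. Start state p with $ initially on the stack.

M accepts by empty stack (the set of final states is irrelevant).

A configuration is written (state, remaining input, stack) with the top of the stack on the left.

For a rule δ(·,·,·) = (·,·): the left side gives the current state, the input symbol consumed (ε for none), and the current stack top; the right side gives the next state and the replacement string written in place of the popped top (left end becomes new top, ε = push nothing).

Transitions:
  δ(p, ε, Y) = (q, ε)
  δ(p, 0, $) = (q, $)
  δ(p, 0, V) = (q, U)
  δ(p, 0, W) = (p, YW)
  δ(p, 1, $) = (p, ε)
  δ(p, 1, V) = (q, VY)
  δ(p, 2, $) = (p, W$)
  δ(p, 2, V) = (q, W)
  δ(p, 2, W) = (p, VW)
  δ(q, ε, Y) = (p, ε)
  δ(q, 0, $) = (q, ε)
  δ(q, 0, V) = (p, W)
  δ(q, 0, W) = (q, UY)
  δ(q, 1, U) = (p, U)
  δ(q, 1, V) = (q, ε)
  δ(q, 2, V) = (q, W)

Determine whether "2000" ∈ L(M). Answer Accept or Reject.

Reject

(p, 2000, $) ⊢ (p, 000, W$) ⊢ (p, 00, YW$) ⊢ (q, 00, W$) ⊢ (q, 0, UY$)
No transition applies at (q, 0, UY$); input not fully consumed.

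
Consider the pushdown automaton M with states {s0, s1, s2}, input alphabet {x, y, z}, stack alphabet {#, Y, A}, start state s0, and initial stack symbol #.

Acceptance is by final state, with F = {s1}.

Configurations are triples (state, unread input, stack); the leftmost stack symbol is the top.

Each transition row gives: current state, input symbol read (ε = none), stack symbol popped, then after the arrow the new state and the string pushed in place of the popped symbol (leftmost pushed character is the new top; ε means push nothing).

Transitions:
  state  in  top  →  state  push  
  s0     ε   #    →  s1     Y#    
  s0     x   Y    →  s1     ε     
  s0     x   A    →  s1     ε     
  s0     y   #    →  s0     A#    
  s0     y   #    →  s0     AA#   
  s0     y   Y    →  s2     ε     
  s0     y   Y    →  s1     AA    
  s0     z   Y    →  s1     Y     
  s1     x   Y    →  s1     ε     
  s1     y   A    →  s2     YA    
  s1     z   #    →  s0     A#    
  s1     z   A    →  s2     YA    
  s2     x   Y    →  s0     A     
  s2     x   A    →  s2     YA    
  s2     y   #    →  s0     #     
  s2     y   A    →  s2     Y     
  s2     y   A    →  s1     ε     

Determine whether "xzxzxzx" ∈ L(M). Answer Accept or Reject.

Accept

One accepting computation: (s0, xzxzxzx, #) ⊢ (s1, xzxzxzx, Y#) ⊢ (s1, zxzxzx, #) ⊢ (s0, xzxzx, A#) ⊢ (s1, zxzx, #) ⊢ (s0, xzx, A#) ⊢ (s1, zx, #) ⊢ (s0, x, A#) ⊢ (s1, ε, #)
All input consumed and state s1 ∈ F.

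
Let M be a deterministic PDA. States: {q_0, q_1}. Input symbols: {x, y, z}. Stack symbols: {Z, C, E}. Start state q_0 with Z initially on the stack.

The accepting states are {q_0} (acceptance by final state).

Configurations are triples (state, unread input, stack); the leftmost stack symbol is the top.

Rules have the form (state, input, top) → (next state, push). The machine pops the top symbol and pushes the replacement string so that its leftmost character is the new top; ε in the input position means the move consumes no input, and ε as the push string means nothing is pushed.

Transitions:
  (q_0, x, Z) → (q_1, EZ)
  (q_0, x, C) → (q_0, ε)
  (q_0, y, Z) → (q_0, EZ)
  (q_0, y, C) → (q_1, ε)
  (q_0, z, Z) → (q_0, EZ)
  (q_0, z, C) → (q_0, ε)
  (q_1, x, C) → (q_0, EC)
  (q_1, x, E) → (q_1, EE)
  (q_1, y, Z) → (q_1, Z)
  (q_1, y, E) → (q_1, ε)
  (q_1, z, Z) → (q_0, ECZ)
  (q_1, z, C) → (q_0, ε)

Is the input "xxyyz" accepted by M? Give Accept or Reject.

(q_0, xxyyz, Z) ⊢ (q_1, xyyz, EZ) ⊢ (q_1, yyz, EEZ) ⊢ (q_1, yz, EZ) ⊢ (q_1, z, Z) ⊢ (q_0, ε, ECZ)
All input consumed; state q_0 ∈ F.

Accept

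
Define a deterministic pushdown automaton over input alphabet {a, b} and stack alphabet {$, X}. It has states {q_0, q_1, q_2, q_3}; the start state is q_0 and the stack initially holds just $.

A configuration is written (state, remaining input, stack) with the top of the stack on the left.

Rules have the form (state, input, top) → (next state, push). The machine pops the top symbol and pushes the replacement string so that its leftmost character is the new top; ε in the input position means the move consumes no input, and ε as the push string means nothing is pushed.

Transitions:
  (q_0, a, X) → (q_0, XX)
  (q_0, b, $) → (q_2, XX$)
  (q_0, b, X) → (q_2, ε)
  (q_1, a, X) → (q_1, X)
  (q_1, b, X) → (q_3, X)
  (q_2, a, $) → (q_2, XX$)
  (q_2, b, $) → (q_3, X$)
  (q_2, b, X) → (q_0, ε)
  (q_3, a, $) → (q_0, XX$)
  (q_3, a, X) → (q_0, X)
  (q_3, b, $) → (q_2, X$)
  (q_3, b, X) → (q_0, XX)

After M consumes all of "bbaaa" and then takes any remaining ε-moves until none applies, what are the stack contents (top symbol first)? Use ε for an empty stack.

(q_0, bbaaa, $) ⊢ (q_2, baaa, XX$) ⊢ (q_0, aaa, X$) ⊢ (q_0, aa, XX$) ⊢ (q_0, a, XXX$) ⊢ (q_0, ε, XXXX$)
All input consumed in state q_0 with stack XXXX$.

XXXX$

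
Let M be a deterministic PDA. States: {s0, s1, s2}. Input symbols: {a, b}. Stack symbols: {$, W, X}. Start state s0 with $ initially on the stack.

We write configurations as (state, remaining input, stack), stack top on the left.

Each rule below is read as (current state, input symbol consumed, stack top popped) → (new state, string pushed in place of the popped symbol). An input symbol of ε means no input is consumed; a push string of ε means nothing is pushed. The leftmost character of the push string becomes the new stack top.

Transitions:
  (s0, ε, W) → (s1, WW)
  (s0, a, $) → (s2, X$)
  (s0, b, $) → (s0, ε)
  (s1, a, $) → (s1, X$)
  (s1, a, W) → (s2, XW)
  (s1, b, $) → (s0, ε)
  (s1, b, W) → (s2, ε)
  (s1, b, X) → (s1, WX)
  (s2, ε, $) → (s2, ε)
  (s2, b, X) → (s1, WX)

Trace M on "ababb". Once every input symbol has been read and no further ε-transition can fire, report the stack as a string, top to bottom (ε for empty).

(s0, ababb, $)
  read a, top $: go to s2, push X$ → (s2, babb, X$)
  read b, top X: go to s1, push WX → (s1, abb, WX$)
  read a, top W: go to s2, push XW → (s2, bb, XWX$)
  read b, top X: go to s1, push WX → (s1, b, WXWX$)
  read b, top W: go to s2, push ε → (s2, ε, XWX$)
All input consumed in state s2 with stack XWX$.

XWX$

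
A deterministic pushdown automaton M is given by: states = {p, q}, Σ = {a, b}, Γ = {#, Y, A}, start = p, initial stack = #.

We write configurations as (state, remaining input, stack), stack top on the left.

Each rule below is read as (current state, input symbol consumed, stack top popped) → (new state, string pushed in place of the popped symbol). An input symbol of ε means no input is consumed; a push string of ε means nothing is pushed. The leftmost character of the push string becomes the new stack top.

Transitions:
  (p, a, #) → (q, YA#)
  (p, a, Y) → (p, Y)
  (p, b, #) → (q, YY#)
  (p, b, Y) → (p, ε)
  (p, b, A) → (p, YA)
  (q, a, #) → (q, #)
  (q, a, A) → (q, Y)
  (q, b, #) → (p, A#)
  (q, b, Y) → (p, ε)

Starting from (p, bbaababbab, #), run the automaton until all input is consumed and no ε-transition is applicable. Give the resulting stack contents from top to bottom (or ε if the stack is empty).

A#

(p, bbaababbab, #)
  read b, top #: go to q, push YY# → (q, baababbab, YY#)
  read b, top Y: go to p, push ε → (p, aababbab, Y#)
  read a, top Y: go to p, push Y → (p, ababbab, Y#)
  read a, top Y: go to p, push Y → (p, babbab, Y#)
  read b, top Y: go to p, push ε → (p, abbab, #)
  read a, top #: go to q, push YA# → (q, bbab, YA#)
  read b, top Y: go to p, push ε → (p, bab, A#)
  read b, top A: go to p, push YA → (p, ab, YA#)
  read a, top Y: go to p, push Y → (p, b, YA#)
  read b, top Y: go to p, push ε → (p, ε, A#)
All input consumed in state p with stack A#.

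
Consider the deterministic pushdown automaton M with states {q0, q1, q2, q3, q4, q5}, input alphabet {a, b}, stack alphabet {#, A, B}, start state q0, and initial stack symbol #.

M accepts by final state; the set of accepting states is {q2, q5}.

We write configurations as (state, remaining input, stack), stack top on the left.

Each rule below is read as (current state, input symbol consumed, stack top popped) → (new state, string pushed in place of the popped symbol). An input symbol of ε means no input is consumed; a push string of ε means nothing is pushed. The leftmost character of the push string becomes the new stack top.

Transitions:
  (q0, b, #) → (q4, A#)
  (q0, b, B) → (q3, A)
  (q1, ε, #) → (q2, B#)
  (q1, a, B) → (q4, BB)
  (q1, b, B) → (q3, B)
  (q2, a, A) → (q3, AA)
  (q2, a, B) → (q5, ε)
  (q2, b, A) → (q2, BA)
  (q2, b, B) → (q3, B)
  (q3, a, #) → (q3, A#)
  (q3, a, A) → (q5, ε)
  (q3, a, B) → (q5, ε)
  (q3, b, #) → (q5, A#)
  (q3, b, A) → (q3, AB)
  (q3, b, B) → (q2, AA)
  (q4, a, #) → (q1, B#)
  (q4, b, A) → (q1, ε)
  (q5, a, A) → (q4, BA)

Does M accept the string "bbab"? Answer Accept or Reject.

(q0, bbab, #) ⊢ (q4, bab, A#) ⊢ (q1, ab, #) ⊢ (q2, ab, B#) ⊢ (q5, b, #)
No transition applies at (q5, b, #); input not fully consumed.

Reject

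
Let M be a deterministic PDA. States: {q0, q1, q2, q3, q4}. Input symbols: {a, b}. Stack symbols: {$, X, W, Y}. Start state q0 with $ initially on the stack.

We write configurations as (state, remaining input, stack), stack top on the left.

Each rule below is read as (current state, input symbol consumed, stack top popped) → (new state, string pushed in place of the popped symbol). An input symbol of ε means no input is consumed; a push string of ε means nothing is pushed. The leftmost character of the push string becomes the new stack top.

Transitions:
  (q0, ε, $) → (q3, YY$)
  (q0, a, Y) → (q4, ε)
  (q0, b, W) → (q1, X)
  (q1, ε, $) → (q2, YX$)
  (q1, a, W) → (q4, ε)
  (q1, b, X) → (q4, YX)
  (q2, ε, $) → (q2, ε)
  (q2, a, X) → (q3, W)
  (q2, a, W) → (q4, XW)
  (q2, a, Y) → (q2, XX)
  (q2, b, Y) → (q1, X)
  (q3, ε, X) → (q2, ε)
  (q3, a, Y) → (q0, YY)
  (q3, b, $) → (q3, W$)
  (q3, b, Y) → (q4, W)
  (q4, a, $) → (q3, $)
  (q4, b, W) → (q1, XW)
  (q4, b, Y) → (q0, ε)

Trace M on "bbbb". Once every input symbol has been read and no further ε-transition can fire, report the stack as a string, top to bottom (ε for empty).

XWY$

(q0, bbbb, $) ⊢ (q3, bbbb, YY$) ⊢ (q4, bbb, WY$) ⊢ (q1, bb, XWY$) ⊢ (q4, b, YXWY$) ⊢ (q0, ε, XWY$)
All input consumed in state q0 with stack XWY$.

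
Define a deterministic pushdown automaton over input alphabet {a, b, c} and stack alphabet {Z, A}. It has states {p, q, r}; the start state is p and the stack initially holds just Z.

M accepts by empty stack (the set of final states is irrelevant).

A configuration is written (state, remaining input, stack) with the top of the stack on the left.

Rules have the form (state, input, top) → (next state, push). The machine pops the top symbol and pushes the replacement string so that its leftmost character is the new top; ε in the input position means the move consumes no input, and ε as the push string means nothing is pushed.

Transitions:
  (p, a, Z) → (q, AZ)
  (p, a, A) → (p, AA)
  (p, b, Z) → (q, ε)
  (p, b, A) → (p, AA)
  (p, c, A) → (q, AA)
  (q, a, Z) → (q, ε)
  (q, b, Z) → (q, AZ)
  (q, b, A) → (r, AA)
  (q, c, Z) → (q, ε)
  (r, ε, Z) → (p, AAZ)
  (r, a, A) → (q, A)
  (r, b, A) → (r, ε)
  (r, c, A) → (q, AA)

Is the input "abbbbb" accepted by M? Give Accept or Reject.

(p, abbbbb, Z)
  read a, top Z: go to q, push AZ → (q, bbbbb, AZ)
  read b, top A: go to r, push AA → (r, bbbb, AAZ)
  read b, top A: go to r, push ε → (r, bbb, AZ)
  read b, top A: go to r, push ε → (r, bb, Z)
  ε-move, top Z: go to p, push AAZ → (p, bb, AAZ)
  read b, top A: go to p, push AA → (p, b, AAAZ)
  read b, top A: go to p, push AA → (p, ε, AAAAZ)
All input consumed; stack is AAAAZ, not empty, and no further ε-move applies.

Reject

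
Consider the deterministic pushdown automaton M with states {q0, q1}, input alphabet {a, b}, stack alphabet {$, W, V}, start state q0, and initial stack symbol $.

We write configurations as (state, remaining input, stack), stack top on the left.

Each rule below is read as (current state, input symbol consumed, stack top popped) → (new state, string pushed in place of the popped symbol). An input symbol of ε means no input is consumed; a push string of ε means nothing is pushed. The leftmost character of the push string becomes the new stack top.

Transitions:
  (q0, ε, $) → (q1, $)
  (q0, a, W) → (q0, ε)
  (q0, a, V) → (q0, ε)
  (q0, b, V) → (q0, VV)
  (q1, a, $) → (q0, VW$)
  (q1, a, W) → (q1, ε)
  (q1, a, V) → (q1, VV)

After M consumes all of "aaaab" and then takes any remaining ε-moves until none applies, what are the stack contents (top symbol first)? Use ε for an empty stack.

VVW$

(q0, aaaab, $)
  ε-move, top $: go to q1, push $ → (q1, aaaab, $)
  read a, top $: go to q0, push VW$ → (q0, aaab, VW$)
  read a, top V: go to q0, push ε → (q0, aab, W$)
  read a, top W: go to q0, push ε → (q0, ab, $)
  ε-move, top $: go to q1, push $ → (q1, ab, $)
  read a, top $: go to q0, push VW$ → (q0, b, VW$)
  read b, top V: go to q0, push VV → (q0, ε, VVW$)
All input consumed in state q0 with stack VVW$.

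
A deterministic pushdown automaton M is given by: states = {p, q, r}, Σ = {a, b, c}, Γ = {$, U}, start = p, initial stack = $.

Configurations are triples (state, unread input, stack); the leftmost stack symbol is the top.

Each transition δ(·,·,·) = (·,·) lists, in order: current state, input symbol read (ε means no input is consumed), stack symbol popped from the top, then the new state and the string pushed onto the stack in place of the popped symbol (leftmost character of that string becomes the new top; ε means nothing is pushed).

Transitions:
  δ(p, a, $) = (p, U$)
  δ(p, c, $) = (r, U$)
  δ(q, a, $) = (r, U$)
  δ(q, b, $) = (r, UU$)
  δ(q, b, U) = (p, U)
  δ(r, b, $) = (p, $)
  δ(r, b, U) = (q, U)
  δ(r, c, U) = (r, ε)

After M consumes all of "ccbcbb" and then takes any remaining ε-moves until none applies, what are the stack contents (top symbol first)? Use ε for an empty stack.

U$

(p, ccbcbb, $) ⊢ (r, cbcbb, U$) ⊢ (r, bcbb, $) ⊢ (p, cbb, $) ⊢ (r, bb, U$) ⊢ (q, b, U$) ⊢ (p, ε, U$)
All input consumed in state p with stack U$.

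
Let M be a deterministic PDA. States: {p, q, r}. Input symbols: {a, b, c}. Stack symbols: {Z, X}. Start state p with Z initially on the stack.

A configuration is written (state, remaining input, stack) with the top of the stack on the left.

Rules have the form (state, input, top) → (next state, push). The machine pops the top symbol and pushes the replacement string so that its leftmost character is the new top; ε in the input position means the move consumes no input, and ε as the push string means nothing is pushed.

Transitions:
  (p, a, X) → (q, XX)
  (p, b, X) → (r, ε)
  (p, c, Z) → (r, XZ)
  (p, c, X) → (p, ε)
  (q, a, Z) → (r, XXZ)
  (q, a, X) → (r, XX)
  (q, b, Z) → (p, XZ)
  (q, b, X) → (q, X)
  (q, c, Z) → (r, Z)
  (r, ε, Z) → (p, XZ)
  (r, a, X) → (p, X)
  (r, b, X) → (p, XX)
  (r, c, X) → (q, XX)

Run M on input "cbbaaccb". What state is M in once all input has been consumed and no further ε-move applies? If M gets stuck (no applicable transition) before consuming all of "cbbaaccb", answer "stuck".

(p, cbbaaccb, Z)
  read c, top Z: go to r, push XZ → (r, bbaaccb, XZ)
  read b, top X: go to p, push XX → (p, baaccb, XXZ)
  read b, top X: go to r, push ε → (r, aaccb, XZ)
  read a, top X: go to p, push X → (p, accb, XZ)
  read a, top X: go to q, push XX → (q, ccb, XXZ)
No transition for (q, c, top X); M blocks with input ccb remaining.

stuck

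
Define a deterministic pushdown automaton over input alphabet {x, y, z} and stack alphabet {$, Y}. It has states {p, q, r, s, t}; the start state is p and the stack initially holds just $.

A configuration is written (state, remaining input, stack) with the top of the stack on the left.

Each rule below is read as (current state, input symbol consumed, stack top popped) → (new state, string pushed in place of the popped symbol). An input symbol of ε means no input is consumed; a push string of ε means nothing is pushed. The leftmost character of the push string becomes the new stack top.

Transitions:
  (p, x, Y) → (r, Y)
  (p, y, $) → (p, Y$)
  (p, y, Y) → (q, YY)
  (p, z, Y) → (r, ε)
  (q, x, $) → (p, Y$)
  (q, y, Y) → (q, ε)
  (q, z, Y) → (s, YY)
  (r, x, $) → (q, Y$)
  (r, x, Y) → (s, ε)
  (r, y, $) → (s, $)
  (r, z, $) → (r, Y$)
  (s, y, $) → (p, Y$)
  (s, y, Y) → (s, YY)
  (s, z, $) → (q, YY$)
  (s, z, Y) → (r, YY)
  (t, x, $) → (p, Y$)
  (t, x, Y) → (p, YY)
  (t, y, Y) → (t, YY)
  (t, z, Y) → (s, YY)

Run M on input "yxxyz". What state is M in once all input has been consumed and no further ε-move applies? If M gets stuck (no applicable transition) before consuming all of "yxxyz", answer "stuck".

(p, yxxyz, $)
  read y, top $: go to p, push Y$ → (p, xxyz, Y$)
  read x, top Y: go to r, push Y → (r, xyz, Y$)
  read x, top Y: go to s, push ε → (s, yz, $)
  read y, top $: go to p, push Y$ → (p, z, Y$)
  read z, top Y: go to r, push ε → (r, ε, $)
All input consumed; M is in state r.

r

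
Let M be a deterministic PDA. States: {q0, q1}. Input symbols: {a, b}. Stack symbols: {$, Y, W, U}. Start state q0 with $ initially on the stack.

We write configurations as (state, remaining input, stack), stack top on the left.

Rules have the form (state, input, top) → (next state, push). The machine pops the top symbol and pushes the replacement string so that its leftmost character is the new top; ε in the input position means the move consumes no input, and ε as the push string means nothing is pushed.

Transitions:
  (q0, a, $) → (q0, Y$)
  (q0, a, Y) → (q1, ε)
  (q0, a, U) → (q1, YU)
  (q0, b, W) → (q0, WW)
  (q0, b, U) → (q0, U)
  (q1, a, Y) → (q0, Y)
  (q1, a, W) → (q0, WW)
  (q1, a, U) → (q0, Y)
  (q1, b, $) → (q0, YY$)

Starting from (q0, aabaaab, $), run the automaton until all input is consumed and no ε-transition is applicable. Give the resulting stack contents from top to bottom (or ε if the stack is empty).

(q0, aabaaab, $) ⊢ (q0, abaaab, Y$) ⊢ (q1, baaab, $) ⊢ (q0, aaab, YY$) ⊢ (q1, aab, Y$) ⊢ (q0, ab, Y$) ⊢ (q1, b, $) ⊢ (q0, ε, YY$)
All input consumed in state q0 with stack YY$.

YY$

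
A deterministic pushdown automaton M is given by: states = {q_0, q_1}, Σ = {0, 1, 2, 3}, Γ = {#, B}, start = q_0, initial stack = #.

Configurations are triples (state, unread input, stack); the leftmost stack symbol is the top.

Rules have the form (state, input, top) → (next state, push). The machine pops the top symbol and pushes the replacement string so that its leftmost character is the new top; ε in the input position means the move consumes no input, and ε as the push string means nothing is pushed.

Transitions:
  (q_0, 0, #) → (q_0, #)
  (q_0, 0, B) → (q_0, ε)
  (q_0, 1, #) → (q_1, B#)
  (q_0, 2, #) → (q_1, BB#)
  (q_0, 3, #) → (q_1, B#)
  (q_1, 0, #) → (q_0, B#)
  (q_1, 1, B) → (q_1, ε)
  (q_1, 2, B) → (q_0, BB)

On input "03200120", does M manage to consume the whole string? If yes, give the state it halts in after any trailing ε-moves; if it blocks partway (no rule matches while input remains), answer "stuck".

(q_0, 03200120, #)
  read 0, top #: go to q_0, push # → (q_0, 3200120, #)
  read 3, top #: go to q_1, push B# → (q_1, 200120, B#)
  read 2, top B: go to q_0, push BB → (q_0, 00120, BB#)
  read 0, top B: go to q_0, push ε → (q_0, 0120, B#)
  read 0, top B: go to q_0, push ε → (q_0, 120, #)
  read 1, top #: go to q_1, push B# → (q_1, 20, B#)
  read 2, top B: go to q_0, push BB → (q_0, 0, BB#)
  read 0, top B: go to q_0, push ε → (q_0, ε, B#)
All input consumed; M is in state q_0.

q_0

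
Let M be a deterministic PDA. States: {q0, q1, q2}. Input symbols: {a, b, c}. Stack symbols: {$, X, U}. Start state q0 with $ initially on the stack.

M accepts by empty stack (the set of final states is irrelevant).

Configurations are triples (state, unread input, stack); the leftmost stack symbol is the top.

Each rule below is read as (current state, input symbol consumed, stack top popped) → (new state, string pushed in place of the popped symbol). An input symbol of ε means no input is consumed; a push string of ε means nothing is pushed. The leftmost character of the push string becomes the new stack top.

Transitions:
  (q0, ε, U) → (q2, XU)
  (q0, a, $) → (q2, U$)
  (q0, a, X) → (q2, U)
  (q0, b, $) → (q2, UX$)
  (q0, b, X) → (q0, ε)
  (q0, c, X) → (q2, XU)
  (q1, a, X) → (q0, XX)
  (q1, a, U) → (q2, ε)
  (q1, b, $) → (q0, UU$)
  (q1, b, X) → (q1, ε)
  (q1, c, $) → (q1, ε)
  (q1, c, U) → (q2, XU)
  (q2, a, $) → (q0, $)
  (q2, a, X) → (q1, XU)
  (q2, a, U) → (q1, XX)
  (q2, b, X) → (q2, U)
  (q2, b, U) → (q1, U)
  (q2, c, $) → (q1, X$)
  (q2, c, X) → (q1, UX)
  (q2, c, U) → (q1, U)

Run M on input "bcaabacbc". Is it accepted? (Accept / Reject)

(q0, bcaabacbc, $)
  read b, top $: go to q2, push UX$ → (q2, caabacbc, UX$)
  read c, top U: go to q1, push U → (q1, aabacbc, UX$)
  read a, top U: go to q2, push ε → (q2, abacbc, X$)
  read a, top X: go to q1, push XU → (q1, bacbc, XU$)
  read b, top X: go to q1, push ε → (q1, acbc, U$)
  read a, top U: go to q2, push ε → (q2, cbc, $)
  read c, top $: go to q1, push X$ → (q1, bc, X$)
  read b, top X: go to q1, push ε → (q1, c, $)
  read c, top $: go to q1, push ε → (q1, ε, ε)
All input consumed and the stack is empty.

Accept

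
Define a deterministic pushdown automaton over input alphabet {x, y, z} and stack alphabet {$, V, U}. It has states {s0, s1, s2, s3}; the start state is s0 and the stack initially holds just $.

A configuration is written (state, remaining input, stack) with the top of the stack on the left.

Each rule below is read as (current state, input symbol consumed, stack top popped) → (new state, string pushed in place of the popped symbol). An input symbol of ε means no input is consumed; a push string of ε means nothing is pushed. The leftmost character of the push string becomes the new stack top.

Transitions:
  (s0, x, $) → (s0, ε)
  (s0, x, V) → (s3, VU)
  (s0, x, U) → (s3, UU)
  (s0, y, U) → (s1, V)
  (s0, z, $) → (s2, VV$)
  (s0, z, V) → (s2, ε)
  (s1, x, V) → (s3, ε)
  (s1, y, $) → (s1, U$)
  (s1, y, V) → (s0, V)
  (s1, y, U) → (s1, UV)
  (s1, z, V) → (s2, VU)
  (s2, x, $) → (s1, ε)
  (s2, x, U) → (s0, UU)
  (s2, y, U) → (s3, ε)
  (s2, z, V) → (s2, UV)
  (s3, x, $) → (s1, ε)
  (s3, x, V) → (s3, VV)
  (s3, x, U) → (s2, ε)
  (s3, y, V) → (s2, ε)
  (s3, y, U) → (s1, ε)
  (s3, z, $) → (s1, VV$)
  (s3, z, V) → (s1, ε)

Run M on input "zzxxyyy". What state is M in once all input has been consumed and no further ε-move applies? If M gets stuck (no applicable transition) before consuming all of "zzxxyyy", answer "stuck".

(s0, zzxxyyy, $)
  read z, top $: go to s2, push VV$ → (s2, zxxyyy, VV$)
  read z, top V: go to s2, push UV → (s2, xxyyy, UVV$)
  read x, top U: go to s0, push UU → (s0, xyyy, UUVV$)
  read x, top U: go to s3, push UU → (s3, yyy, UUUVV$)
  read y, top U: go to s1, push ε → (s1, yy, UUVV$)
  read y, top U: go to s1, push UV → (s1, y, UVUVV$)
  read y, top U: go to s1, push UV → (s1, ε, UVVUVV$)
All input consumed; M is in state s1.

s1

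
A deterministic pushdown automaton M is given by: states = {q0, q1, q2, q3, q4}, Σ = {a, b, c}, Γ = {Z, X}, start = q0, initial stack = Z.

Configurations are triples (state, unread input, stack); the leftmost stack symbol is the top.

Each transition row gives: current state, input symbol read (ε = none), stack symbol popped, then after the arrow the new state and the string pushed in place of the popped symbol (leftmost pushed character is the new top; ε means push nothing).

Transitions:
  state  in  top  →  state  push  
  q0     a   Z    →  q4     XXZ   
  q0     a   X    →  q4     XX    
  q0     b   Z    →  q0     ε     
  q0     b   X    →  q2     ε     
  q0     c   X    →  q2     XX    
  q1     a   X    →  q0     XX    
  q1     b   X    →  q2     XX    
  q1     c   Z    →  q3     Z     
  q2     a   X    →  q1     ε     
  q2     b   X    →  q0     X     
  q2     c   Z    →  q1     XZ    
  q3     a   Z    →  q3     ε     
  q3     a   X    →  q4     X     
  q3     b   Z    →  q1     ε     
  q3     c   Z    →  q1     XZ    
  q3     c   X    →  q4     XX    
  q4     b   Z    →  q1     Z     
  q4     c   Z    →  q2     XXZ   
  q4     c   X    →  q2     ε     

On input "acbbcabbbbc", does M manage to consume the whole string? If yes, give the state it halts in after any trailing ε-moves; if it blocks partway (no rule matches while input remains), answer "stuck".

stuck

(q0, acbbcabbbbc, Z)
  read a, top Z: go to q4, push XXZ → (q4, cbbcabbbbc, XXZ)
  read c, top X: go to q2, push ε → (q2, bbcabbbbc, XZ)
  read b, top X: go to q0, push X → (q0, bcabbbbc, XZ)
  read b, top X: go to q2, push ε → (q2, cabbbbc, Z)
  read c, top Z: go to q1, push XZ → (q1, abbbbc, XZ)
  read a, top X: go to q0, push XX → (q0, bbbbc, XXZ)
  read b, top X: go to q2, push ε → (q2, bbbc, XZ)
  read b, top X: go to q0, push X → (q0, bbc, XZ)
  read b, top X: go to q2, push ε → (q2, bc, Z)
No transition for (q2, b, top Z); M blocks with input bc remaining.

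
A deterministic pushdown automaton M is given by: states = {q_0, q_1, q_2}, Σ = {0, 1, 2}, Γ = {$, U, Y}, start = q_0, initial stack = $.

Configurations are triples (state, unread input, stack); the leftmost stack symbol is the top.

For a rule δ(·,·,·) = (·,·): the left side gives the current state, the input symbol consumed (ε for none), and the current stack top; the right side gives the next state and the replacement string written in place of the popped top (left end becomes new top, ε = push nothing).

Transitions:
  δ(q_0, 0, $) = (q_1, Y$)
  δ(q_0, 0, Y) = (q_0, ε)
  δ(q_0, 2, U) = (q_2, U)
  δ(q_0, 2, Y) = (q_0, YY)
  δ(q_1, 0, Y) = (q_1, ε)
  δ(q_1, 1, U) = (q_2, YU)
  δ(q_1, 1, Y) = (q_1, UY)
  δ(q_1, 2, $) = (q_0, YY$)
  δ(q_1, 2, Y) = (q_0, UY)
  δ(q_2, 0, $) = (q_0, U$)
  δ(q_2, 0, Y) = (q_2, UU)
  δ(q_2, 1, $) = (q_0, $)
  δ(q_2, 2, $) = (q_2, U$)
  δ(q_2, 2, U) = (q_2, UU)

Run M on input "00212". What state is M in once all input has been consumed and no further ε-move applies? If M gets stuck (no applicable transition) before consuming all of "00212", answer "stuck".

(q_0, 00212, $)
  read 0, top $: go to q_1, push Y$ → (q_1, 0212, Y$)
  read 0, top Y: go to q_1, push ε → (q_1, 212, $)
  read 2, top $: go to q_0, push YY$ → (q_0, 12, YY$)
No transition for (q_0, 1, top Y); M blocks with input 12 remaining.

stuck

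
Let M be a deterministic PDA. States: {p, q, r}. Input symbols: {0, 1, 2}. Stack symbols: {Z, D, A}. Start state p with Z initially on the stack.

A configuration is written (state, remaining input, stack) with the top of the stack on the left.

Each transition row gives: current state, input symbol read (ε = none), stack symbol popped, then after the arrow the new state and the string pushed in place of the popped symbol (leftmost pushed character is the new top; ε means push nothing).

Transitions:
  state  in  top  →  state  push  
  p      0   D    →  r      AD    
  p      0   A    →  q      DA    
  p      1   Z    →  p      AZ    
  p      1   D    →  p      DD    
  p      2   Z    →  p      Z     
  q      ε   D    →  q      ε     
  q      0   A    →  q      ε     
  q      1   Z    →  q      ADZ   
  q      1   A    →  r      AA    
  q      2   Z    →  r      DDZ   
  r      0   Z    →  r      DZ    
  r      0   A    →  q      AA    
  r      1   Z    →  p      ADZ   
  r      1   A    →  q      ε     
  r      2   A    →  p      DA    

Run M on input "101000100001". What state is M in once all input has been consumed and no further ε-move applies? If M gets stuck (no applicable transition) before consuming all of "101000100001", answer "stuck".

(p, 101000100001, Z)
  read 1, top Z: go to p, push AZ → (p, 01000100001, AZ)
  read 0, top A: go to q, push DA → (q, 1000100001, DAZ)
  ε-move, top D: go to q, push ε → (q, 1000100001, AZ)
  read 1, top A: go to r, push AA → (r, 000100001, AAZ)
  read 0, top A: go to q, push AA → (q, 00100001, AAAZ)
  read 0, top A: go to q, push ε → (q, 0100001, AAZ)
  read 0, top A: go to q, push ε → (q, 100001, AZ)
  read 1, top A: go to r, push AA → (r, 00001, AAZ)
  read 0, top A: go to q, push AA → (q, 0001, AAAZ)
  read 0, top A: go to q, push ε → (q, 001, AAZ)
  read 0, top A: go to q, push ε → (q, 01, AZ)
  read 0, top A: go to q, push ε → (q, 1, Z)
  read 1, top Z: go to q, push ADZ → (q, ε, ADZ)
All input consumed; M is in state q.

q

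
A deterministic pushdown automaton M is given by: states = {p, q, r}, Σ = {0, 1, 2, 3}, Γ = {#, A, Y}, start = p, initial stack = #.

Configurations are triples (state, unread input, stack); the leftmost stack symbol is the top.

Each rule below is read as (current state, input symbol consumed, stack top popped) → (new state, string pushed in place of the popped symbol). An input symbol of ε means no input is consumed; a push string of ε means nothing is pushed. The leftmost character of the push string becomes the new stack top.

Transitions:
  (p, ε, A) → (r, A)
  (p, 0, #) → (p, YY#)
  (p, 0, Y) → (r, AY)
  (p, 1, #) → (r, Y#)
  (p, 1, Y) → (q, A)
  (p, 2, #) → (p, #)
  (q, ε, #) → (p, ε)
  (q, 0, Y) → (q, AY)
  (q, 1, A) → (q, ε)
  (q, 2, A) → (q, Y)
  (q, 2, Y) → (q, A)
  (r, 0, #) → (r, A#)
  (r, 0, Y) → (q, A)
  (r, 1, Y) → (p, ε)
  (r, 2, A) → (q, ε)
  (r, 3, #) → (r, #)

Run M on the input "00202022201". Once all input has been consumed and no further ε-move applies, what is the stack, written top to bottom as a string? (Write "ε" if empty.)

YYYY#

(p, 00202022201, #)
  read 0, top #: go to p, push YY# → (p, 0202022201, YY#)
  read 0, top Y: go to r, push AY → (r, 202022201, AYY#)
  read 2, top A: go to q, push ε → (q, 02022201, YY#)
  read 0, top Y: go to q, push AY → (q, 2022201, AYY#)
  read 2, top A: go to q, push Y → (q, 022201, YYY#)
  read 0, top Y: go to q, push AY → (q, 22201, AYYY#)
  read 2, top A: go to q, push Y → (q, 2201, YYYY#)
  read 2, top Y: go to q, push A → (q, 201, AYYY#)
  read 2, top A: go to q, push Y → (q, 01, YYYY#)
  read 0, top Y: go to q, push AY → (q, 1, AYYYY#)
  read 1, top A: go to q, push ε → (q, ε, YYYY#)
All input consumed in state q with stack YYYY#.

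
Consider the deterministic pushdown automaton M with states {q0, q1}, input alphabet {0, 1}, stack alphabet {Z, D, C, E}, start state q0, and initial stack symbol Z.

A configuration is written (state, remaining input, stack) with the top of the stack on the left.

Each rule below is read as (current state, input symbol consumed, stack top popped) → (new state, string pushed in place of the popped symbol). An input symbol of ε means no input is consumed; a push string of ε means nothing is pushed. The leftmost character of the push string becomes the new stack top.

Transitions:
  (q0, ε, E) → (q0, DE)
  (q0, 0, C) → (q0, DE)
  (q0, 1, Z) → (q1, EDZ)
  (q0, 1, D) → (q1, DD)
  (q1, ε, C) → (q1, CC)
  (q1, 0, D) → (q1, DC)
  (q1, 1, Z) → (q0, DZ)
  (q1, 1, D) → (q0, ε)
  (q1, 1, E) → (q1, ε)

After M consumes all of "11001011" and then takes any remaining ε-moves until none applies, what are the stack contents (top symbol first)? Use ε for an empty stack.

DECZ

(q0, 11001011, Z)
  read 1, top Z: go to q1, push EDZ → (q1, 1001011, EDZ)
  read 1, top E: go to q1, push ε → (q1, 001011, DZ)
  read 0, top D: go to q1, push DC → (q1, 01011, DCZ)
  read 0, top D: go to q1, push DC → (q1, 1011, DCCZ)
  read 1, top D: go to q0, push ε → (q0, 011, CCZ)
  read 0, top C: go to q0, push DE → (q0, 11, DECZ)
  read 1, top D: go to q1, push DD → (q1, 1, DDECZ)
  read 1, top D: go to q0, push ε → (q0, ε, DECZ)
All input consumed in state q0 with stack DECZ.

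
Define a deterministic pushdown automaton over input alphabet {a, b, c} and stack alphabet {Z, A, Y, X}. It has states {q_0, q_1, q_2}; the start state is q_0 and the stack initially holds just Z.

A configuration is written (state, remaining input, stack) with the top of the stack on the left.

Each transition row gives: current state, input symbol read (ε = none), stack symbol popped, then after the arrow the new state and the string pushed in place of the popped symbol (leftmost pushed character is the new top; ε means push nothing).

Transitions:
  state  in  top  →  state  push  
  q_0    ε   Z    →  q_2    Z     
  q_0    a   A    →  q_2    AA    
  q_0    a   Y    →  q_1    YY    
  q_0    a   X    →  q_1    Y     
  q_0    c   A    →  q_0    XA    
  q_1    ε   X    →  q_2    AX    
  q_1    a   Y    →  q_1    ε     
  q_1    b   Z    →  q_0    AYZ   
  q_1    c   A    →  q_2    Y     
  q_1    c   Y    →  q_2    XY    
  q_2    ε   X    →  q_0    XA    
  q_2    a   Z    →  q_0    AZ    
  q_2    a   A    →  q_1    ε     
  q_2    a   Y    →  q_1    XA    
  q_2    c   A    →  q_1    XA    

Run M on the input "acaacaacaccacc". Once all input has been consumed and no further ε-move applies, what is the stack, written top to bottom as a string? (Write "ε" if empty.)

AXAXAXAXAXAXAZ

(q_0, acaacaacaccacc, Z)
  ε-move, top Z: go to q_2, push Z → (q_2, acaacaacaccacc, Z)
  read a, top Z: go to q_0, push AZ → (q_0, caacaacaccacc, AZ)
  read c, top A: go to q_0, push XA → (q_0, aacaacaccacc, XAZ)
  read a, top X: go to q_1, push Y → (q_1, acaacaccacc, YAZ)
  read a, top Y: go to q_1, push ε → (q_1, caacaccacc, AZ)
  read c, top A: go to q_2, push Y → (q_2, aacaccacc, YZ)
  read a, top Y: go to q_1, push XA → (q_1, acaccacc, XAZ)
  ε-move, top X: go to q_2, push AX → (q_2, acaccacc, AXAZ)
  read a, top A: go to q_1, push ε → (q_1, caccacc, XAZ)
  ε-move, top X: go to q_2, push AX → (q_2, caccacc, AXAZ)
  read c, top A: go to q_1, push XA → (q_1, accacc, XAXAZ)
  ε-move, top X: go to q_2, push AX → (q_2, accacc, AXAXAZ)
  read a, top A: go to q_1, push ε → (q_1, ccacc, XAXAZ)
  ε-move, top X: go to q_2, push AX → (q_2, ccacc, AXAXAZ)
  read c, top A: go to q_1, push XA → (q_1, cacc, XAXAXAZ)
  ε-move, top X: go to q_2, push AX → (q_2, cacc, AXAXAXAZ)
  read c, top A: go to q_1, push XA → (q_1, acc, XAXAXAXAZ)
  ε-move, top X: go to q_2, push AX → (q_2, acc, AXAXAXAXAZ)
  read a, top A: go to q_1, push ε → (q_1, cc, XAXAXAXAZ)
  ε-move, top X: go to q_2, push AX → (q_2, cc, AXAXAXAXAZ)
  read c, top A: go to q_1, push XA → (q_1, c, XAXAXAXAXAZ)
  ε-move, top X: go to q_2, push AX → (q_2, c, AXAXAXAXAXAZ)
  read c, top A: go to q_1, push XA → (q_1, ε, XAXAXAXAXAXAZ)
  ε-move, top X: go to q_2, push AX → (q_2, ε, AXAXAXAXAXAXAZ)
All input consumed in state q_2 with stack AXAXAXAXAXAXAZ.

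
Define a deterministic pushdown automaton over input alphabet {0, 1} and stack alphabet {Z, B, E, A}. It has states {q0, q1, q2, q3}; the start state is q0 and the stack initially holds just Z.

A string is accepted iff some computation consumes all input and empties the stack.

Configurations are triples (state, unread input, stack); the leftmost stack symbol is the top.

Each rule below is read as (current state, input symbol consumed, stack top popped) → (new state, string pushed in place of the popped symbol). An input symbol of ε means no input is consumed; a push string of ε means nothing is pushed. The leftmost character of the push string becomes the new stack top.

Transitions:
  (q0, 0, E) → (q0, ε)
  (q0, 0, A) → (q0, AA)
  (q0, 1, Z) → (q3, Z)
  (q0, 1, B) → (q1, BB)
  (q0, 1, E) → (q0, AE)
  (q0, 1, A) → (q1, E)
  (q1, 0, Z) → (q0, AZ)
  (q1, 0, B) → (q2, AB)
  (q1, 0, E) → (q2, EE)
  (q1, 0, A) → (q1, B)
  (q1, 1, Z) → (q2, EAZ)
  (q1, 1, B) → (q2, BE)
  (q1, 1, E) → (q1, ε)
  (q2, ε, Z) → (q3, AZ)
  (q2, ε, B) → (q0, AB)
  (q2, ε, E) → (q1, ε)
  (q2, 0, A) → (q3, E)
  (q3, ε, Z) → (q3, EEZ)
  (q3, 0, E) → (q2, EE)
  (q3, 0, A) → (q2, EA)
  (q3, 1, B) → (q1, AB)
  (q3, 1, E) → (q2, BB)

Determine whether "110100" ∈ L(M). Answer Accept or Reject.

(q0, 110100, Z) ⊢ (q3, 10100, Z) ⊢ (q3, 10100, EEZ) ⊢ (q2, 0100, BBEZ) ⊢ (q0, 0100, ABBEZ) ⊢ (q0, 100, AABBEZ) ⊢ (q1, 00, EABBEZ) ⊢ (q2, 0, EEABBEZ) ⊢ (q1, 0, EABBEZ) ⊢ (q2, ε, EEABBEZ) ⊢ (q1, ε, EABBEZ)
All input consumed; stack is EABBEZ, not empty, and no further ε-move applies.

Reject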